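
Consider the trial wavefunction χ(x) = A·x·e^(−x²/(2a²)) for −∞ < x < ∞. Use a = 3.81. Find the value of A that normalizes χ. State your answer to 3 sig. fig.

A ≈ 0.143

We need A² ∫|f|² dx = 1, taking the integral from −∞ to ∞.
With χ = A·x·e^(−x²/(2a²)), the integral evaluates to A²·[√(π)·a^3/2].
So A² = (√(π)·a^3/2)^(−1).
Substituting a = 3.81 gives A² = 0.02040, so A = 0.1428.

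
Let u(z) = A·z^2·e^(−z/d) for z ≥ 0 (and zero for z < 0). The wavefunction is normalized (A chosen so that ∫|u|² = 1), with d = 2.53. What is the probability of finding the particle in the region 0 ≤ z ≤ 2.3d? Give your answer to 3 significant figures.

P ≈ 0.487

P = ∫_{0}^{2.3d} |u(z)|² dz.
The normalization integral ∫|u|²dz over the whole domain equals 3·d^5/4·A², and A² cancels in the ratio.
Let t = z/d; then A² and the length scale cancel, so P = ∫_{0}^{2.3} t^4·e^(-2·t) dt ÷ ∫_{0}^{∞} t^4·e^(-2·t) dt.
An antiderivative of t^4·e^(-2·t) is -(t^4/2 + t^3 + 3·t^2/2 + 3·t/2 + 3/4)·e^(-2·t); evaluating from 0 to 2.3 gives ≈ 0.36507, while the full integral is 3/4.
This works out to P = 0.4868.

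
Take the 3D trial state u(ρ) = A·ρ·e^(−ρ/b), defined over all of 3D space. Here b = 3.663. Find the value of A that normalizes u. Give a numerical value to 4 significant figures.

The normalization condition is ∫|u|² 4πρ² dρ = 1 from 0 to ∞.
The angular integral contributes 4π, leaving ∫₀^∞ ρ²|u|² dρ.
Using ∫₀^∞ ρⁿ e^(−αρ) dρ = n!/αⁿ⁺¹, the integral (without the A² prefactor) comes out to 3·π·b^5.
Substituting b = 3.663 gives A² = 0.00016090, so A = 0.012684.

A ≈ 0.01268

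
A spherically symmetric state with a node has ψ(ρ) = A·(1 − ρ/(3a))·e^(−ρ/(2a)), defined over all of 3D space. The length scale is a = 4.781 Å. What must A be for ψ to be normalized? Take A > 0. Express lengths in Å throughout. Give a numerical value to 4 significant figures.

A ≈ 0.03305 Å^(-3/2)

Require ∫ |ψ|² 4πρ² dρ = 1 over the whole domain.
The angular integral contributes 4π, leaving ∫₀^∞ ρ²|ψ|² dρ.
Recall ∫₀^∞ ρ^m e^(−ρ/β) dρ = m!·β^(m+1), carrying out the integral gives A² · 8·π·a^3/3.
Substituting a = 4.781 gives A² = 0.0010923, so A = 0.033049.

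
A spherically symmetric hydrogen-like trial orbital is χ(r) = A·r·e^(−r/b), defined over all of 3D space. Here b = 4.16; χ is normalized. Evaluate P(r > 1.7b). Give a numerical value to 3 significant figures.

Integrate the radial probability density 4πr²|χ|² over r > 1.7b.
A² is fixed by ∫₀^∞ 4πr²|χ|² dr = 1, i.e. A² = (3·π·b^5)^(−1).
Let u = r/b; then A², 4π and the length scale all cancel, so P = ∫_{1.7}^{∞} u^4·e^(-2·u) du ÷ ∫_{0}^{∞} u^4·e^(-2·u) du.
With ∫ u^4·e^(-2·u) du = -(u^4/2 + u^3 + 3·u^2/2 + 3·u/2 + 3/4)·e^(-2·u) + C, the region integral is ≈ 0.55814 and the full one is 3/4.
The region integral divided by the full integral gives P = 0.7442.

P ≈ 0.744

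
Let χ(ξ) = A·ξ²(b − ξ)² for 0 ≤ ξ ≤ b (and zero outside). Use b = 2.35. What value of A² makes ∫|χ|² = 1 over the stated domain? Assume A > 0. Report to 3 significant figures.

Require ∫ |χ|² dξ = 1 over the whole domain.
With χ = A·ξ²(b − ξ)², the integral evaluates to A²·[b^9/630].
So A² = (b^9/630)^(−1).
Substituting b = 2.35 gives A² = 0.2882, so A = 0.5369.

A^2 ≈ 0.288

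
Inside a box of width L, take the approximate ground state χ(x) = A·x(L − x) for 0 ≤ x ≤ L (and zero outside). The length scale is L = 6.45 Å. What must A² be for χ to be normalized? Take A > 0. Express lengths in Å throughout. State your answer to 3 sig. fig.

The normalization condition is ∫|χ|² dx = 1 from 0 to L.
The integral (without the A² prefactor) comes out to L^5/30.
Hence A² = 1/[L^5/30].
Plugging in L = 6.45 yields A = 0.05184.

A^2 ≈ 0.00269 Å^(-5)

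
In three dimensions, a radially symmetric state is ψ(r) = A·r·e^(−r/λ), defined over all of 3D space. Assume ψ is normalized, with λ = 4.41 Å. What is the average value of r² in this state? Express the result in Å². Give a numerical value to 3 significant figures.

By definition ⟨r²⟩ = ∫ r^2 |ψ(r)|² 4πr² dr.
Since the A² factors cancel between numerator and denominator, ⟨r²⟩ = 15·λ^2/2.
With λ = 4.41, ⟨r^2⟩ = 145.9.

⟨r^2⟩ ≈ 146 Å^2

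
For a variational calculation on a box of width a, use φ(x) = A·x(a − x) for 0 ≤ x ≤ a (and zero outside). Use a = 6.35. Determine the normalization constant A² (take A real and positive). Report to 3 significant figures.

The normalization condition is ∫|φ|² dx = 1 from 0 to a.
Expanding the polynomial and integrating term by term, ∫|φ|² dx = A²·(a^5/30).
Substituting a = 6.35 gives A² = 0.002906, so A = 0.05390.

A^2 ≈ 0.00291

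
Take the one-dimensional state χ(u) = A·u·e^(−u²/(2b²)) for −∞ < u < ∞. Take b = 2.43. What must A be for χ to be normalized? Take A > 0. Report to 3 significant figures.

A ≈ 0.280

The normalization condition is ∫|χ|² du = 1 from −∞ to ∞.
Carrying out the integral gives A² · √(π)·b^3/2.
Hence A² = 1/[√(π)·b^3/2].
Plugging in b = 2.43 yields A = 0.2804.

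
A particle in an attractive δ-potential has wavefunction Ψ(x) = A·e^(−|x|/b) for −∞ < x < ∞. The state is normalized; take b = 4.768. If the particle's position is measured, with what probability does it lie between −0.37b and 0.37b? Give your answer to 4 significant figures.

|Ψ|² is the probability density, so P = ∫_{−0.37b}^{0.37b} |Ψ|² dx.
The normalization integral ∫|Ψ|²dx over the whole domain equals b·A², and A² cancels in the ratio.
Both integrals are even about x = 0, so only the x ≥ 0 halves are needed (the factors of 2 cancel). Let u = x/b; then A² and the length scale cancel, so P = ∫_{0}^{0.37} e^(-2·u) du ÷ ∫_{0}^{∞} e^(-2·u) du.
Using ∫ e^(-2·u) du = -e^(-2·u)/2, the numerator is 1/2 - e^(-37/50)/2 and the denominator is 1/2.
The result is P = 0.52289.

P ≈ 0.5229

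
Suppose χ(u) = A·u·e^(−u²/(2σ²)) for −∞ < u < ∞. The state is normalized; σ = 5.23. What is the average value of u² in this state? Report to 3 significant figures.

The expectation value is the |χ|²-weighted average of u^2: ∫ u^2|χ|² du.
Since the A² factors cancel between numerator and denominator, ⟨u²⟩ = 3·σ^2/2.
With σ = 5.23, ⟨u^2⟩ = 41.03.

⟨u^2⟩ ≈ 41.0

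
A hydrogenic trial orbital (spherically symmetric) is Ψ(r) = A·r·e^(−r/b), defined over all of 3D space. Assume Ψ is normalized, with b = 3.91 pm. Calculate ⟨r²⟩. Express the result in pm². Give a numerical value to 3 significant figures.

⟨r²⟩ = ∫ r^2 |Ψ|² 4πr² dr over the full domain.
Since the A² factors cancel between numerator and denominator, ⟨r²⟩ = 15·b^2/2.
With b = 3.91, ⟨r^2⟩ = 114.7.

⟨r^2⟩ ≈ 115 pm^2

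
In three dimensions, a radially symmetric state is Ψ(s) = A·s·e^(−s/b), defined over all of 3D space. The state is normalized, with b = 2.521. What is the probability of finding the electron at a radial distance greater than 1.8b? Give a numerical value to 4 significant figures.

With dV = 4πs²ds, the probability is ∫|Ψ|² dV over s > 1.8b.
The full normalization integral is A²·[3·π·b^5] = 1, fixing A².
Let u = s/b; then A², 4π and the length scale all cancel, so P = ∫_{1.8}^{∞} u^4·e^(-2·u) du ÷ ∫_{0}^{∞} u^4·e^(-2·u) du.
Using ∫ u^4·e^(-2·u) du = -(u^4/2 + u^3 + 3·u^2/2 + 3·u/2 + 3/4)·e^(-2·u), the numerator is ≈ 0.529829 and the denominator is 3/4.
Taking the ratio yields P = 0.70644.

P ≈ 0.7064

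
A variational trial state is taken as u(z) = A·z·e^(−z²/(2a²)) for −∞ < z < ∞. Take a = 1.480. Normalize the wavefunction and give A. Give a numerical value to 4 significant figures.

A ≈ 0.5900

The normalization condition is ∫|u|² dz = 1 from −∞ to ∞.
With ∫_{−∞}^{∞} z^(2m) e^(−αz²) dz = (2m−1)!!·√π / (2^m α^(m+1/2)), the integral (without the A² prefactor) comes out to √(π)·a^3/2.
Hence A² = 1/[√(π)·a^3/2].
Plugging in a = 1.480 yields A = 0.58998.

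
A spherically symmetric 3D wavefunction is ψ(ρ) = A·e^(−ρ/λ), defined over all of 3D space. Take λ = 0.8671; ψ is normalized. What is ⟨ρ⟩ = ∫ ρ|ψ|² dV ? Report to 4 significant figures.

⟨ρ⟩ ≈ 1.301

⟨ρ⟩ = ∫ ρ |ψ|² 4πρ² dρ over the full domain.
Using ∫₀^∞ ρⁿ e^(−αρ) dρ = n!/αⁿ⁺¹, evaluating both integrals, ⟨ρ⟩ = 3·λ/2.
With λ = 0.8671, ⟨ρ⟩ = 1.3007.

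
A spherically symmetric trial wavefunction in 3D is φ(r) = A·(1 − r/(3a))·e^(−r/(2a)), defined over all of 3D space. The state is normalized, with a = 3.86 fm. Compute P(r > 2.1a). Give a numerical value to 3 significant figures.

P ≈ 0.669

Integrate the radial probability density 4πr²|φ|² over r > 2.1a.
A² is fixed by ∫₀^∞ 4πr²|φ|² dr = 1, i.e. A² = (8·π·a^3/3)^(−1).
Let u = r/a; then A², 4π and the length scale all cancel, so P = ∫_{2.1}^{∞} u^2·(1 - u/3)^2·e^(-u) du ÷ ∫_{0}^{∞} u^2·(1 - u/3)^2·e^(-u) du.
With ∫ u^2·(1 - u/3)^2·e^(-u) du = (-u^4 + 2·u^3 - 3·u^2 - 6·u - 6)·e^(-u)/9 + C, the region integral is ≈ 0.44569 and the full one is 2/3.
Taking the ratio yields P = 0.6685.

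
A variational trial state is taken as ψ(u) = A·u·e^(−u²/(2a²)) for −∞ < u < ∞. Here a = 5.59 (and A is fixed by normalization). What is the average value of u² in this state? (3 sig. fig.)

⟨u²⟩ = ∫ u^2 |ψ|² du over the full domain.
Since the A² factors cancel between numerator and denominator, ⟨u²⟩ = 3·a^2/2.
With a = 5.59, ⟨u^2⟩ = 46.87.

⟨u^2⟩ ≈ 46.9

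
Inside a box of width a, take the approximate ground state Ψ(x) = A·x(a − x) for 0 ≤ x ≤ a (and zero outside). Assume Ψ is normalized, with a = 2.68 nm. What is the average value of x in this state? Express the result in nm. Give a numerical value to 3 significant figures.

⟨x⟩ ≈ 1.34 nm

The expectation value is the |Ψ|²-weighted average of x: ∫ x|Ψ|² dx.
Evaluating both integrals, ⟨x⟩ = a/2.
Putting a = 2.68 gives 1.340.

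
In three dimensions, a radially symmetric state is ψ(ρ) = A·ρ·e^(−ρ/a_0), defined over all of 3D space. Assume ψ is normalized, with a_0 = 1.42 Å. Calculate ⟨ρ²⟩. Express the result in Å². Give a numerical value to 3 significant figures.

⟨ρ^2⟩ ≈ 15.1 Å^2

The expectation value is the |ψ|²-weighted average of ρ^2: ∫ ρ^2|ψ|² 4πρ² dρ.
Since the A² factors cancel between numerator and denominator, ⟨ρ²⟩ = 15·a_0^2/2.
Putting a_0 = 1.42 gives 15.12.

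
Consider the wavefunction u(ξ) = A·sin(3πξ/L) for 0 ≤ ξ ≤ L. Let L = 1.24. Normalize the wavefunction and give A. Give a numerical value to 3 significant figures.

The normalization condition is ∫|u|² dξ = 1 from 0 to L.
With ∫₀^L sin²(nπξ/L) dξ = L/2, carrying out the integral gives A² · L/2.
Hence A² = 1/[L/2].
Substituting L = 1.24 gives A² = 1.613, so A = 1.270.

A ≈ 1.27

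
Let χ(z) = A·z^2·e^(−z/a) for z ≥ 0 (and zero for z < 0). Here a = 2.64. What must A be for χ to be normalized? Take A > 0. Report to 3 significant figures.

The normalization condition is ∫|χ|² dz = 1 from 0 to ∞.
Carrying out the integral gives A² · 3·a^5/4.
With a = 2.64: A² = 0.01040 and A = 0.1020.

A ≈ 0.102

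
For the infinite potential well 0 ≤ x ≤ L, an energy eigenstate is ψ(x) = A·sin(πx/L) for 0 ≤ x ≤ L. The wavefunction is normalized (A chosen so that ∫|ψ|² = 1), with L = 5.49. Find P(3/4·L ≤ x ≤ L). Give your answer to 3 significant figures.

P ≈ 0.0908

P = ∫_{3/4·L}^{L} |ψ(x)|² dx.
Since A² = 1/(L/2), this is the region integral divided by the full normalization integral.
Substituting u = x/L, A² and the length scale cancel in the ratio: P = ∫_{3/4}^{1} sin(π·u)^2 du / ∫_{0}^{1} sin(π·u)^2 du.
With ∫ sin(π·u)^2 du = u/2 - sin(2·π·u)/(4·π) + C, the region integral is 1/8 - 1/(4·π) and the full one is 1/2.
This works out to P = (-2 + π)/(4·π).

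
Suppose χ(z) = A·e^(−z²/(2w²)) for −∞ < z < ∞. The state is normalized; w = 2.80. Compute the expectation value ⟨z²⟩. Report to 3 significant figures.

By definition ⟨z²⟩ = ∫ z^2 |χ(z)|² dz.
Since the A² factors cancel between numerator and denominator, ⟨z²⟩ = w^2/2.
Putting w = 2.80 gives 3.920.

⟨z^2⟩ ≈ 3.92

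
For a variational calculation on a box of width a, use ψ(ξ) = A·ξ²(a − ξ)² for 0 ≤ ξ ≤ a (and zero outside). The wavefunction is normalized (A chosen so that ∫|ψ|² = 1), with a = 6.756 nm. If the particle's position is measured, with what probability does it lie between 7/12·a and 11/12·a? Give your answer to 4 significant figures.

P ≈ 0.3019

P = ∫_{7/12·a}^{11/12·a} |ψ(ξ)|² dξ.
With A² fixed by ∫|ψ|² = 1, i.e. A² = (a^9/630)^(−1), substitute and integrate.
Substituting u = ξ/a, A² and the length scale cancel in the ratio: P = ∫_{7/12}^{11/12} u^4·(1 - u)^4 du / ∫_{0}^{1} u^4·(1 - u)^4 du.
An antiderivative of u^4·(1 - u)^4 is u^5·(70·u^4 - 315·u^3 + 540·u^2 - 420·u + 126)/630; evaluating from 7/12 to 11/12 gives ≈ 0.000479286, while the full integral is 1/630.
This works out to P = 0.30195.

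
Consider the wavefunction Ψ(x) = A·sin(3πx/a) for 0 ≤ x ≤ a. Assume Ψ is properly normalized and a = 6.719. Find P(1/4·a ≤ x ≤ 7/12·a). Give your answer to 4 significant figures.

P ≈ 0.3333

The probability is P = ∫ |Ψ|² dx over [1/4·a, 7/12·a].
The normalization integral ∫|Ψ|²dx over the whole domain equals a/2·A², and A² cancels in the ratio.
In terms of u = x/a (A² and the length scale cancel between numerator and denominator), P = [∫_{1/4}^{7/12} sin(3·π·u)^2 du] / [∫_{0}^{1} sin(3·π·u)^2 du].
An antiderivative of sin(3·π·u)^2 is u/2 - sin(6·π·u)/(12·π); evaluating from 1/4 to 7/12 gives 1/6, while the full integral is 1/2.
This works out to P = 1/3.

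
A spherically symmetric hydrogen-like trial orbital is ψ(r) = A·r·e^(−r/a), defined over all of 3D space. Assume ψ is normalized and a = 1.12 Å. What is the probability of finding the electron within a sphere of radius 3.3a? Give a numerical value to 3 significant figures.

With dV = 4πr²dr, the probability is ∫|ψ|² dV over r ≤ 3.3a.
The full normalization integral is A²·[3·π·a^5] = 1, fixing A².
Let u = r/a; then A², 4π and the length scale all cancel, so P = ∫_{0}^{3.3} u^4·e^(-2·u) du ÷ ∫_{0}^{∞} u^4·e^(-2·u) du.
An antiderivative of u^4·e^(-2·u) is -(u^4/2 + u^3 + 3·u^2/2 + 3·u/2 + 3/4)·e^(-2·u); evaluating from 0 to 3.3 gives ≈ 0.59047, while the full integral is 3/4.
Taking the ratio yields P = 0.7873.

P ≈ 0.787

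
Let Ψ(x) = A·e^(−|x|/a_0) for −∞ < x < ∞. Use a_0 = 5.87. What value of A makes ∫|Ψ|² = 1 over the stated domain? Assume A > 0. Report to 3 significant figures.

A ≈ 0.413

The normalization condition is ∫|Ψ|² dx = 1 from −∞ to ∞.
With ∫₀^∞ x^0 e^(−αx) dx = 0!/α^1, the integral (without the A² prefactor) comes out to a_0.
So A² = (a_0)^(−1).
With a_0 = 5.87: A² = 0.1704 and A = 0.4127.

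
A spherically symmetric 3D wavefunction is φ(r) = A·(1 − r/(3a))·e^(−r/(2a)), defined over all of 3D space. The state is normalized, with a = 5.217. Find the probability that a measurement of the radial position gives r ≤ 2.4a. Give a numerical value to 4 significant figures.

P ≈ 0.3467

Integrate the radial probability density 4πr²|φ|² over r ≤ 2.4a.
The full normalization integral is A²·[8·π·a^3/3] = 1, fixing A².
Let u = r/a; then A², 4π and the length scale all cancel, so P = ∫_{0}^{2.4} u^2·(1 - u/3)^2·e^(-u) du ÷ ∫_{0}^{∞} u^2·(1 - u/3)^2·e^(-u) du.
An antiderivative of u^2·(1 - u/3)^2·e^(-u) is (-u^4 + 2·u^3 - 3·u^2 - 6·u - 6)·e^(-u)/9; evaluating from 0 to 2.4 gives 2/3 - 9002·e^(-12/5)/1875, while the full integral is 2/3.
Taking the ratio yields P = 0.34669.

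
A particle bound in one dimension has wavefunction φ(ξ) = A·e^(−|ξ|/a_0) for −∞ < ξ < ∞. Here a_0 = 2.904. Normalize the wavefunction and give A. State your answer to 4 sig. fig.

A ≈ 0.5868

We need A² ∫|f|² dξ = 1, taking the integral from −∞ to ∞.
The integral (without the A² prefactor) comes out to a_0.
Setting this equal to 1 gives A² = 1/(a_0).
With a_0 = 2.904: A² = 0.34435 and A = 0.58682.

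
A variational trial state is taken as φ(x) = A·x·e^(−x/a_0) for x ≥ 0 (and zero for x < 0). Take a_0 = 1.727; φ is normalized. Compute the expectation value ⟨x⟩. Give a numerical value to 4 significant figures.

By definition ⟨x⟩ = ∫ x |φ(x)|² dx.
With ∫₀^∞ x^3 e^(−αx) dx = 3!/α^4, the ratio of the moment integral to the normalization integral gives ⟨x⟩ = 3·a_0/2.
Putting a_0 = 1.727 gives 2.5905.

⟨x⟩ ≈ 2.591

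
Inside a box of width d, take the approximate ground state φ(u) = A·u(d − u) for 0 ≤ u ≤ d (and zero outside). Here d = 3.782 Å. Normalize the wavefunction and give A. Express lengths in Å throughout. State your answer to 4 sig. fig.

We need A² ∫|f|² du = 1, taking the integral from 0 to d.
Expanding the polynomial and integrating term by term, with φ = A·u(d − u), the integral evaluates to A²·[d^5/30].
Setting this equal to 1 gives A² = 1/(d^5/30).
Plugging in d = 3.782 yields A = 0.19691.

A ≈ 0.1969 Å^(-5/2)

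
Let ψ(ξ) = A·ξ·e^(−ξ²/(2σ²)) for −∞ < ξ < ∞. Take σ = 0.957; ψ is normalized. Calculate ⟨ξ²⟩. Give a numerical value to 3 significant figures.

⟨ξ^2⟩ ≈ 1.37

The expectation value is the |ψ|²-weighted average of ξ^2: ∫ ξ^2|ψ|² dξ.
Evaluating both integrals, ⟨ξ²⟩ = 3·σ^2/2.
Putting σ = 0.957 gives 1.374.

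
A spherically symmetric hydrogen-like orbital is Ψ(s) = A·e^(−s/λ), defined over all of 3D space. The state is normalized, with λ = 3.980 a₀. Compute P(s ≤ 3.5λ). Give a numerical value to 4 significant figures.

P = ∫ |Ψ|² 4πs² ds over s ≤ 3.5λ.
Normalization gives A² = 1/(π·λ^3).
Let u = s/λ; then A², 4π and the length scale all cancel, so P = ∫_{0}^{3.5} u^2·e^(-2·u) du ÷ ∫_{0}^{∞} u^2·e^(-2·u) du.
An antiderivative of u^2·e^(-2·u) is -(2·u^2 + 2·u + 1)·e^(-2·u)/4; evaluating from 0 to 3.5 gives 1/4 - 65·e^(-7)/8, while the full integral is 1/4.
The region integral divided by the full integral gives P = 0.97036.

P ≈ 0.9704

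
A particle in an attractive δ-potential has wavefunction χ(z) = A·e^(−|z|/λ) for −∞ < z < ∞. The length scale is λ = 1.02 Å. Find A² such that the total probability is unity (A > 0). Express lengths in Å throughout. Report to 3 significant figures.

A^2 ≈ 0.980 Å^(-1)

Require ∫ |χ|² dz = 1 over the whole domain.
Recall ∫₀^∞ z^m e^(−z/β) dz = m!·β^(m+1), ∫|χ|² dz = A²·(λ).
Hence A² = 1/[λ].
Plugging in λ = 1.02 yields A = 0.9901.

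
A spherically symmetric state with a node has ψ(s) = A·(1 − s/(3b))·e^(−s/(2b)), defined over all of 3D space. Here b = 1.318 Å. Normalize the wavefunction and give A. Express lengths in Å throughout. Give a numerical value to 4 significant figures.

Normalization requires ∫|ψ|² 4πs² ds = 1, integrated from 0 to ∞.
The angular integral contributes 4π, leaving ∫₀^∞ s²|ψ|² ds.
Carrying out the integral gives A² · 8·π·b^3/3.
Setting this equal to 1 gives A² = 1/(8·π·b^3/3).
Substituting b = 1.318 gives A² = 0.052136, so A = 0.22833.

A ≈ 0.2283 Å^(-3/2)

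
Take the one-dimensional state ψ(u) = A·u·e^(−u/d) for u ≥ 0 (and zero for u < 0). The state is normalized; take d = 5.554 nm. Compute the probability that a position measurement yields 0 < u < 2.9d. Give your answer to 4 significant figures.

The probability is P = ∫ |ψ|² du over [0, 2.9d].
The normalization integral ∫|ψ|²du over the whole domain equals d^3/4·A², and A² cancels in the ratio.
Substituting t = u/d, A² and the length scale cancel in the ratio: P = ∫_{0}^{2.9} t^2·e^(-2·t) dt / ∫_{0}^{∞} t^2·e^(-2·t) dt.
With ∫ t^2·e^(-2·t) dt = -(2·t^2 + 2·t + 1)·e^(-2·t)/4 + C, the region integral is 1/4 - 1181·e^(-29/5)/200 and the full one is 1/4.
Taking the ratio, P = 0.92849.

P ≈ 0.9285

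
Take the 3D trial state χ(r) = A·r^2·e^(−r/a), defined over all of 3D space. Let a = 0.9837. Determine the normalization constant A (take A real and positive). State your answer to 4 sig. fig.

A ≈ 0.1260

Require ∫ |χ|² 4πr² dr = 1 over the whole domain.
The angular integral contributes 4π, leaving ∫₀^∞ r²|χ|² dr.
With χ = A·r^2·e^(−r/a), the integral evaluates to A²·[45·π·a^7/2].
Hence A² = 1/[45·π·a^7/2].
Plugging in a = 0.9837 yields A = 0.12598.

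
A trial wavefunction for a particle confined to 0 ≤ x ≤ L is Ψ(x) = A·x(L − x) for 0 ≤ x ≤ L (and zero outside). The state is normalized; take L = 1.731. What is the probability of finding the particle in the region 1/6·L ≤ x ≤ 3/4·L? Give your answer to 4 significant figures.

P ≈ 0.8610

|Ψ|² is the probability density, so P = ∫_{1/6·L}^{3/4·L} |Ψ|² dx.
With A² fixed by ∫|Ψ|² = 1, i.e. A² = (L^5/30)^(−1), substitute and integrate.
Substituting u = x/L, A² and the length scale cancel in the ratio: P = ∫_{1/6}^{3/4} u^2·(1 - u)^2 du / ∫_{0}^{1} u^2·(1 - u)^2 du.
With ∫ u^2·(1 - u)^2 du = u^3·(6·u^2 - 15·u + 10)/30 + C, the region integral is ≈ 0.0286997 and the full one is 1/30.
This works out to P = 0.86099.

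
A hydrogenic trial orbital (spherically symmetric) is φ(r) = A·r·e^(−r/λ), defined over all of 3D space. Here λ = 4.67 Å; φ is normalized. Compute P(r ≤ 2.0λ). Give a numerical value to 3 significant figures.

With dV = 4πr²dr, the probability is ∫|φ|² dV over r ≤ 2.0λ.
The full normalization integral is A²·[3·π·λ^5] = 1, fixing A².
Let u = r/λ; then A², 4π and the length scale all cancel, so P = ∫_{0}^{2.0} u^4·e^(-2·u) du ÷ ∫_{0}^{∞} u^4·e^(-2·u) du.
Using ∫ u^4·e^(-2·u) du = -(u^4/2 + u^3 + 3·u^2/2 + 3·u/2 + 3/4)·e^(-2·u), the numerator is 3/4 - 103·e^(-4)/4 and the denominator is 3/4.
Taking the ratio yields P = 0.3712.

P ≈ 0.371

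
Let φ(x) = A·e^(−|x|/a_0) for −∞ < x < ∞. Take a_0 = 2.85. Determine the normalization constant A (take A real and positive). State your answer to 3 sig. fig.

Normalization requires ∫|φ|² dx = 1, integrated from −∞ to ∞.
The integral (without the A² prefactor) comes out to a_0.
So A² = (a_0)^(−1).
With a_0 = 2.85: A² = 0.3509 and A = 0.5923.

A ≈ 0.592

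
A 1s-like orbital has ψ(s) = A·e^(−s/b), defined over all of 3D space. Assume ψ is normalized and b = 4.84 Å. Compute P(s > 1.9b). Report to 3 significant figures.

Integrate the radial probability density 4πs²|ψ|² over s > 1.9b.
The full normalization integral is A²·[π·b^3] = 1, fixing A².
Substituting u = s/b, A², 4π and the length scale all cancel in the ratio: P = ∫_{1.9}^{∞} u^2·e^(-2·u) du / ∫_{0}^{∞} u^2·e^(-2·u) du.
An antiderivative of u^2·e^(-2·u) is -(2·u^2 + 2·u + 1)·e^(-2·u)/4; evaluating from 1.9 to ∞ gives 601·e^(-19/5)/200, while the full integral is 1/4.
The region integral divided by the full integral gives P = 0.2689.

P ≈ 0.269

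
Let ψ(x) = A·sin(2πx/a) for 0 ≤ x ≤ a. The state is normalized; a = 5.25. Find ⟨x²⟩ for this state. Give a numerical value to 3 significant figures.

The expectation value is the |ψ|²-weighted average of x^2: ∫ x^2|ψ|² dx.
Since the A² factors cancel between numerator and denominator, ⟨x²⟩ = -a^2/(8·π^2) + a^2/3.
With a = 5.25, ⟨x^2⟩ = 8.838.

⟨x^2⟩ ≈ 8.84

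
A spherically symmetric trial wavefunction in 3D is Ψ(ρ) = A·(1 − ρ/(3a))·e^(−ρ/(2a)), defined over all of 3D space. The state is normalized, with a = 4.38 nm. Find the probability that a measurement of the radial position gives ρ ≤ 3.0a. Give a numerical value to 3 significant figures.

Integrate the radial probability density 4πρ²|Ψ|² over ρ ≤ 3.0a.
A² is fixed by ∫₀^∞ 4πρ²|Ψ|² dρ = 1, i.e. A² = (8·π·a^3/3)^(−1).
Let u = ρ/a; then A², 4π and the length scale all cancel, so P = ∫_{0}^{3.0} u^2·(1 - u/3)^2·e^(-u) du ÷ ∫_{0}^{∞} u^2·(1 - u/3)^2·e^(-u) du.
With ∫ u^2·(1 - u/3)^2·e^(-u) du = (-u^4 + 2·u^3 - 3·u^2 - 6·u - 6)·e^(-u)/9 + C, the region integral is 2/3 - 26·e^(-3)/3 and the full one is 2/3.
The region integral divided by the full integral gives P = 0.3528.

P ≈ 0.353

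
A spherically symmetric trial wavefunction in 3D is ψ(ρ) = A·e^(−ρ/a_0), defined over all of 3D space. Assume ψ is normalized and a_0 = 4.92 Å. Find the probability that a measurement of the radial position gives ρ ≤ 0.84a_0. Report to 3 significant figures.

P = ∫ |ψ|² 4πρ² dρ over ρ ≤ 0.84a_0.
A² is fixed by ∫₀^∞ 4πρ²|ψ|² dρ = 1, i.e. A² = (π·a_0^3)^(−1).
Let u = ρ/a_0; then A², 4π and the length scale all cancel, so P = ∫_{0}^{0.84} u^2·e^(-2·u) du ÷ ∫_{0}^{∞} u^2·e^(-2·u) du.
Using ∫ u^2·e^(-2·u) du = -(2·u^2 + 2·u + 1)·e^(-2·u)/4, the numerator is 1/4 - 2557·e^(-42/25)/2500 and the denominator is 1/4.
The region integral divided by the full integral gives P = 0.2375.

P ≈ 0.238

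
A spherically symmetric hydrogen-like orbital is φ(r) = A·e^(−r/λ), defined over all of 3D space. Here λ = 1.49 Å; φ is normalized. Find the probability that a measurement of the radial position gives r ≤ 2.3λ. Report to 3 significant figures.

Integrate the radial probability density 4πr²|φ|² over r ≤ 2.3λ.
A² is fixed by ∫₀^∞ 4πr²|φ|² dr = 1, i.e. A² = (π·λ^3)^(−1).
In terms of u = r/λ (A², 4π and the length scale all cancel between numerator and denominator), P = [∫_{0}^{2.3} u^2·e^(-2·u) du] / [∫_{0}^{∞} u^2·e^(-2·u) du].
Using ∫ u^2·e^(-2·u) du = -(2·u^2 + 2·u + 1)·e^(-2·u)/4, the numerator is 1/4 - 809·e^(-23/5)/200 and the denominator is 1/4.
Taking the ratio yields P = 0.8374.

P ≈ 0.837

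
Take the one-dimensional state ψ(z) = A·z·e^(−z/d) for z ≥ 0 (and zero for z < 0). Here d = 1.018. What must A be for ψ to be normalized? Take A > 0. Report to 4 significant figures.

A ≈ 1.947

We need A² ∫|f|² dz = 1, taking the integral from 0 to ∞.
The integral (without the A² prefactor) comes out to d^3/4.
Setting this equal to 1 gives A² = 1/(d^3/4).
With d = 1.018: A² = 3.7915 and A = 1.9472.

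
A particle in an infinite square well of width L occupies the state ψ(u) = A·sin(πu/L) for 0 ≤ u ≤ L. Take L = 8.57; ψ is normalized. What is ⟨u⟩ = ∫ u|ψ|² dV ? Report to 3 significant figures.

The expectation value is the |ψ|²-weighted average of u: ∫ u|ψ|² du.
With ∫₀^L sin²(nπu/L) du = L/2, since the A² factors cancel between numerator and denominator, ⟨u⟩ = L/2.
With L = 8.57, ⟨u⟩ = 4.285.

⟨u⟩ ≈ 4.29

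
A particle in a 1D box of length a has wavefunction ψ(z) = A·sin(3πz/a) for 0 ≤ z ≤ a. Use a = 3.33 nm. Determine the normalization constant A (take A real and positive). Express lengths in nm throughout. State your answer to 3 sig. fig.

Require ∫ |ψ|² dz = 1 over the whole domain.
With ∫₀^a sin²(nπz/a) dz = a/2, carrying out the integral gives A² · a/2.
So A² = (a/2)^(−1).
With a = 3.33: A² = 0.6006 and A = 0.7750.

A ≈ 0.775 nm^(-1/2)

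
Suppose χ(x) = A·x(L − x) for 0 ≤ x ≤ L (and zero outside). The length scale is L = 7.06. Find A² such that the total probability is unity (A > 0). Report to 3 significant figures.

A^2 ≈ 0.00171

Require ∫ |χ|² dx = 1 over the whole domain.
With χ = A·x(L − x), the integral evaluates to A²·[L^5/30].
Hence A² = 1/[L^5/30].
With L = 7.06: A² = 0.001710 and A = 0.04136.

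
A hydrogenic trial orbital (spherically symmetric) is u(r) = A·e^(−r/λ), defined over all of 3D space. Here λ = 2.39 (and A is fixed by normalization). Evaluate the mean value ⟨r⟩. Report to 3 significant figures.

⟨r⟩ ≈ 3.59

By definition ⟨r⟩ = ∫ r |u(r)|² 4πr² dr.
With ∫₀^∞ r^3 e^(−αr) dr = 3!/α^4, evaluating both integrals, ⟨r⟩ = 3·λ/2.
With λ = 2.39, ⟨r⟩ = 3.585.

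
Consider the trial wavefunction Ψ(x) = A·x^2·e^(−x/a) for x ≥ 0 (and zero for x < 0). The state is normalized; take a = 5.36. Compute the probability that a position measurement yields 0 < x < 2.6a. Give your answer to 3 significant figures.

The probability is P = ∫ |Ψ|² dx over [0, 2.6a].
Since A² = 1/(3·a^5/4), this is the region integral divided by the full normalization integral.
In terms of u = x/a (A² and the length scale cancel between numerator and denominator), P = [∫_{0}^{2.6} u^4·e^(-2·u) du] / [∫_{0}^{∞} u^4·e^(-2·u) du].
An antiderivative of u^4·e^(-2·u) is -(u^4/2 + u^3 + 3·u^2/2 + 3·u/2 + 3/4)·e^(-2·u); evaluating from 0 to 2.6 gives ≈ 0.44540, while the full integral is 3/4.
The result is P = 0.5939.

P ≈ 0.594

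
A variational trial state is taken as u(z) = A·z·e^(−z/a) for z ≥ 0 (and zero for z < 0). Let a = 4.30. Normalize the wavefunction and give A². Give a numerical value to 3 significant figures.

A^2 ≈ 0.0503

Normalization requires ∫|u|² dz = 1, integrated from 0 to ∞.
Recall ∫₀^∞ z^m e^(−z/β) dz = m!·β^(m+1), carrying out the integral gives A² · a^3/4.
So A² = (a^3/4)^(−1).
Substituting a = 4.30 gives A² = 0.05031, so A = 0.2243.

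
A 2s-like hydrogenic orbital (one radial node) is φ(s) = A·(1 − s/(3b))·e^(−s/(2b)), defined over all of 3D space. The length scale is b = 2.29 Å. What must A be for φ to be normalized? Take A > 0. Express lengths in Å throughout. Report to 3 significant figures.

A ≈ 0.0997 Å^(-3/2)

The normalization condition is ∫|φ|² 4πs² ds = 1 from 0 to ∞.
(Spherical symmetry: dV = 4πs² ds.)
Recall ∫₀^∞ s^m e^(−s/β) ds = m!·β^(m+1), with φ = A·(1 − s/(3b))·e^(−s/(2b)), the integral evaluates to A²·[8·π·b^3/3].
Substituting b = 2.29 gives A² = 0.009940, so A = 0.09970.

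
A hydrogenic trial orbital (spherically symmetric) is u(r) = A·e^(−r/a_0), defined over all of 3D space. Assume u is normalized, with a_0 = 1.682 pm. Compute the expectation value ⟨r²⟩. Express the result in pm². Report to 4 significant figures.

The expectation value is the |u|²-weighted average of r^2: ∫ r^2|u|² 4πr² dr.
Using ∫₀^∞ rⁿ e^(−αr) dr = n!/αⁿ⁺¹, since the A² factors cancel between numerator and denominator, ⟨r²⟩ = 3·a_0^2.
With a_0 = 1.682, ⟨r^2⟩ = 8.4874.

⟨r^2⟩ ≈ 8.487 pm^2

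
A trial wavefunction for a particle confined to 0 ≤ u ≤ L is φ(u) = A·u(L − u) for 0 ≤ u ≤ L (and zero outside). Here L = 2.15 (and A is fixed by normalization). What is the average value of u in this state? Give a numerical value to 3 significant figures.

⟨u⟩ ≈ 1.08

⟨u⟩ = ∫ u |φ|² du over the full domain.
Expanding the polynomial and integrating term by term, evaluating both integrals, ⟨u⟩ = L/2.
Putting L = 2.15 gives 1.075.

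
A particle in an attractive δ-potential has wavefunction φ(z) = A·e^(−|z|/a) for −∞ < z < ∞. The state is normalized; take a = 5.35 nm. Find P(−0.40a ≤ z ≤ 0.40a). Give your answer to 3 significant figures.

P = ∫_{−0.40a}^{0.40a} |φ(z)|² dz.
Since A² = 1/(a), this is the region integral divided by the full normalization integral.
Both integrals are even about z = 0, so only the z ≥ 0 halves are needed (the factors of 2 cancel). Substituting u = z/a, A² and the length scale cancel in the ratio: P = ∫_{0}^{0.40} e^(-2·u) du / ∫_{0}^{∞} e^(-2·u) du.
Using ∫ e^(-2·u) du = -e^(-2·u)/2, the numerator is 1/2 - e^(-4/5)/2 and the denominator is 1/2.
Evaluating gives P = 0.5507.

P ≈ 0.551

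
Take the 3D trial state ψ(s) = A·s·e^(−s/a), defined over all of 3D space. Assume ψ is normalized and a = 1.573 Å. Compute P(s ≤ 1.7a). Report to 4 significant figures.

With dV = 4πs²ds, the probability is ∫|ψ|² dV over s ≤ 1.7a.
A² is fixed by ∫₀^∞ 4πs²|ψ|² ds = 1, i.e. A² = (3·π·a^5)^(−1).
In terms of u = s/a (A², 4π and the length scale all cancel between numerator and denominator), P = [∫_{0}^{1.7} u^4·e^(-2·u) du] / [∫_{0}^{∞} u^4·e^(-2·u) du].
An antiderivative of u^4·e^(-2·u) is -(u^4/2 + u^3 + 3·u^2/2 + 3·u/2 + 3/4)·e^(-2·u); evaluating from 0 to 1.7 gives ≈ 0.191864, while the full integral is 3/4.
Taking the ratio yields P = 0.25582.

P ≈ 0.2558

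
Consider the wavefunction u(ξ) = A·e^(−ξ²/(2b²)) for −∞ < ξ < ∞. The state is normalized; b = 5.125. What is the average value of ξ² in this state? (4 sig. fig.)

⟨ξ²⟩ = ∫ ξ^2 |u|² dξ over the full domain.
Differentiating ∫e^(−αξ²) dξ = √(π/α) under α to get the higher moments, since the A² factors cancel between numerator and denominator, ⟨ξ²⟩ = b^2/2.
With b = 5.125, ⟨ξ^2⟩ = 13.133.

⟨ξ^2⟩ ≈ 13.13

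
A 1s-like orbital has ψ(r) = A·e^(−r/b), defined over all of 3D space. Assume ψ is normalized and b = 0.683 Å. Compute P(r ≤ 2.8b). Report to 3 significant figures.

P ≈ 0.918

P = ∫ |ψ|² 4πr² dr over r ≤ 2.8b.
The full normalization integral is A²·[π·b^3] = 1, fixing A².
Let u = r/b; then A², 4π and the length scale all cancel, so P = ∫_{0}^{2.8} u^2·e^(-2·u) du ÷ ∫_{0}^{∞} u^2·e^(-2·u) du.
An antiderivative of u^2·e^(-2·u) is -(2·u^2 + 2·u + 1)·e^(-2·u)/4; evaluating from 0 to 2.8 gives 1/4 - 557·e^(-28/5)/100, while the full integral is 1/4.
This evaluates to P = 0.9176.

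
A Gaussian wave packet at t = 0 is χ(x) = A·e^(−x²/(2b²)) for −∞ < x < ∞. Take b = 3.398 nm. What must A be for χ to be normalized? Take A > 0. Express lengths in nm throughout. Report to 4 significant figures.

Require ∫ |χ|² dx = 1 over the whole domain.
Using the Gaussian integral ∫_{−∞}^{∞} e^(−αx²) dx = √(π/α), carrying out the integral gives A² · √(π)·b.
So A² = (√(π)·b)^(−1).
Substituting b = 3.398 gives A² = 0.16604, so A = 0.40747.

A ≈ 0.4075 nm^(-1/2)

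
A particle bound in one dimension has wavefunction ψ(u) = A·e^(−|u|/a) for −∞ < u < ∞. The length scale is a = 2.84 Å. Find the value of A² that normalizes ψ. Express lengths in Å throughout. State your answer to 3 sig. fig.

A^2 ≈ 0.352 Å^(-1)

Normalization requires ∫|ψ|² du = 1, integrated from −∞ to ∞.
With ∫₀^∞ u^0 e^(−αu) du = 0!/α^1, carrying out the integral gives A² · a.
Hence A² = 1/[a].
Substituting a = 2.84 gives A² = 0.3521, so A = 0.5934.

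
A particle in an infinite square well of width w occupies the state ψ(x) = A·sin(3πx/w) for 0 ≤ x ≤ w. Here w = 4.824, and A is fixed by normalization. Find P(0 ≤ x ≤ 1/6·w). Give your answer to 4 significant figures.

P = ∫_{0}^{1/6·w} |ψ(x)|² dx.
Since A² = 1/(w/2), this is the region integral divided by the full normalization integral.
Let u = x/w; then A² and the length scale cancel, so P = ∫_{0}^{1/6} sin(3·π·u)^2 du ÷ ∫_{0}^{1} sin(3·π·u)^2 du.
An antiderivative of sin(3·π·u)^2 is u/2 - sin(6·π·u)/(12·π); evaluating from 0 to 1/6 gives 1/12, while the full integral is 1/2.
The result is P = 1/6.

P ≈ 0.1667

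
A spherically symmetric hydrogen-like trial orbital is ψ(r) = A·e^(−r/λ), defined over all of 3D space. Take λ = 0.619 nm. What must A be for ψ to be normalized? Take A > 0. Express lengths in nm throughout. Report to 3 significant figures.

A ≈ 1.16 nm^(-3/2)

We need A² ∫|f|² 4πr² dr = 1, taking the integral from 0 to ∞.
(Spherical symmetry: dV = 4πr² dr.)
Using ∫₀^∞ rⁿ e^(−αr) dr = n!/αⁿ⁺¹, ∫|ψ|² 4πr² dr = A²·(π·λ^3).
Setting this equal to 1 gives A² = 1/(π·λ^3).
Plugging in λ = 0.619 yields A = 1.158.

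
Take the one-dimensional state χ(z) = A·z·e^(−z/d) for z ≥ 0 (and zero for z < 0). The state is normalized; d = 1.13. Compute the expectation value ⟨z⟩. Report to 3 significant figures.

⟨z⟩ = ∫ z |χ|² dz over the full domain.
The ratio of the moment integral to the normalization integral gives ⟨z⟩ = 3·d/2.
Putting d = 1.13 gives 1.695.

⟨z⟩ ≈ 1.70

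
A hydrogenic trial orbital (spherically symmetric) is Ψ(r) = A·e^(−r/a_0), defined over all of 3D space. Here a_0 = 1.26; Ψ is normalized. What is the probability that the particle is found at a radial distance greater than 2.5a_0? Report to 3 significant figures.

Integrate the radial probability density 4πr²|Ψ|² over r > 2.5a_0.
A² is fixed by ∫₀^∞ 4πr²|Ψ|² dr = 1, i.e. A² = (π·a_0^3)^(−1).
In terms of u = r/a_0 (A², 4π and the length scale all cancel between numerator and denominator), P = [∫_{2.5}^{∞} u^2·e^(-2·u) du] / [∫_{0}^{∞} u^2·e^(-2·u) du].
An antiderivative of u^2·e^(-2·u) is -(2·u^2 + 2·u + 1)·e^(-2·u)/4; evaluating from 2.5 to ∞ gives 37·e^(-5)/8, while the full integral is 1/4.
The region integral divided by the full integral gives P = 0.1247.

P ≈ 0.125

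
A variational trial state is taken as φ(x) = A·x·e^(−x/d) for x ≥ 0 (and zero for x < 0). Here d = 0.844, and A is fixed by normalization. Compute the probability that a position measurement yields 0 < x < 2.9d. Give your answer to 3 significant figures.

P ≈ 0.928

The probability is P = ∫ |φ|² dx over [0, 2.9d].
Since A² = 1/(d^3/4), this is the region integral divided by the full normalization integral.
In terms of u = x/d (A² and the length scale cancel between numerator and denominator), P = [∫_{0}^{2.9} u^2·e^(-2·u) du] / [∫_{0}^{∞} u^2·e^(-2·u) du].
Using ∫ u^2·e^(-2·u) du = -(2·u^2 + 2·u + 1)·e^(-2·u)/4, the numerator is 1/4 - 1181·e^(-29/5)/200 and the denominator is 1/4.
Evaluating gives P = 0.9285.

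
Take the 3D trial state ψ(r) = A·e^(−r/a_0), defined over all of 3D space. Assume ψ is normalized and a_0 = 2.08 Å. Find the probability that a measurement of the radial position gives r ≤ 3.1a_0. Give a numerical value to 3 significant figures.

With dV = 4πr²dr, the probability is ∫|ψ|² dV over r ≤ 3.1a_0.
Normalization gives A² = 1/(π·a_0^3).
In terms of u = r/a_0 (A², 4π and the length scale all cancel between numerator and denominator), P = [∫_{0}^{3.1} u^2·e^(-2·u) du] / [∫_{0}^{∞} u^2·e^(-2·u) du].
An antiderivative of u^2·e^(-2·u) is -(2·u^2 + 2·u + 1)·e^(-2·u)/4; evaluating from 0 to 3.1 gives 1/4 - 1321·e^(-31/5)/200, while the full integral is 1/4.
This evaluates to P = 0.9464.

P ≈ 0.946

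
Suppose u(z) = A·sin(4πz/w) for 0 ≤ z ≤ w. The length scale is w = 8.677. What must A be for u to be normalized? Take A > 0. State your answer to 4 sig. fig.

A ≈ 0.4801

We need A² ∫|f|² dz = 1, taking the integral from 0 to w.
The integral (without the A² prefactor) comes out to w/2.
Setting this equal to 1 gives A² = 1/(w/2).
Plugging in w = 8.677 yields A = 0.48010.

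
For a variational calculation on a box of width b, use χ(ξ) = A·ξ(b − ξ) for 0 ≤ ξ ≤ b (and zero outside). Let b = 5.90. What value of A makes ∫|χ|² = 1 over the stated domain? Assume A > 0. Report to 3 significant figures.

We need A² ∫|f|² dξ = 1, taking the integral from 0 to b.
With χ = A·ξ(b − ξ), the integral evaluates to A²·[b^5/30].
Substituting b = 5.90 gives A² = 0.004196, so A = 0.06478.

A ≈ 0.0648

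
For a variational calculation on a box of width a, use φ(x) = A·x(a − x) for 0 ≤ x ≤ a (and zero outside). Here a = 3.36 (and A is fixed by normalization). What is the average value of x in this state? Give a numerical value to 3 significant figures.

⟨x⟩ ≈ 1.68

By definition ⟨x⟩ = ∫ x |φ(x)|² dx.
Since the A² factors cancel between numerator and denominator, ⟨x⟩ = a/2.
Putting a = 3.36 gives 1.680.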